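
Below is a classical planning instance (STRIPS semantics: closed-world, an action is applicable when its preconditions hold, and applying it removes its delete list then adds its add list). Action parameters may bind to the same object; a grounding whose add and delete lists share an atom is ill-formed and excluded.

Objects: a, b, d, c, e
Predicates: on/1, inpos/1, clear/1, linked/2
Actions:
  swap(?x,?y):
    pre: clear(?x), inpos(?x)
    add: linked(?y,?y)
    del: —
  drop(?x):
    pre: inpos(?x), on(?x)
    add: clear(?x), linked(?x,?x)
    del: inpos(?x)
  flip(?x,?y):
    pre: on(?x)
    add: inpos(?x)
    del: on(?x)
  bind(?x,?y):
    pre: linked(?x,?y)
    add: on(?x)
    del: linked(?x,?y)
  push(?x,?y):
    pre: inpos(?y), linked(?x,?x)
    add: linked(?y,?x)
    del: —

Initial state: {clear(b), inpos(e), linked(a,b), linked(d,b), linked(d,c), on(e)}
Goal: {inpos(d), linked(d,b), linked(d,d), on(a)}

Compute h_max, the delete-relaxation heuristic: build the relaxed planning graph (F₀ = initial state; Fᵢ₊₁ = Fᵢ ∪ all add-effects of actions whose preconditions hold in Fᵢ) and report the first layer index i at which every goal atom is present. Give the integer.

2

F0 = init (6 atoms)
F1 = F0 ∪ {clear(e), linked(e,e), on(a), on(d)}  (10 atoms)
F2 = F1 ∪ {inpos(a), inpos(d), linked(a,a), linked(b,b), linked(c,c), linked(d,d)}  (16 atoms)
goal ⊆ F2  ⇒  h_max = 2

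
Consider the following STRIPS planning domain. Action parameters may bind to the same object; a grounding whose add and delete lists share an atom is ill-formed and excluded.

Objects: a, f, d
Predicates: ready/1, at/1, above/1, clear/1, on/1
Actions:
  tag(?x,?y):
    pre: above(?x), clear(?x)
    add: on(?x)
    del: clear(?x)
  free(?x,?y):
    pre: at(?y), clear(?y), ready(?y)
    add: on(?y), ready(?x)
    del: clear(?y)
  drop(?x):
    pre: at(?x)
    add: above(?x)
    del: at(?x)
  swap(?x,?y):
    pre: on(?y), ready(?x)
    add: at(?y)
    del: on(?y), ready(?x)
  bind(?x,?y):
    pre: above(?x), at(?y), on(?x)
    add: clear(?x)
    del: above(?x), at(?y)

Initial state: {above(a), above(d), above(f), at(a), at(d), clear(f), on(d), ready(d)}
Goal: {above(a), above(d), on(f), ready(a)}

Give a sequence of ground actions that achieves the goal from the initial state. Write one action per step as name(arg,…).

tag(f,a); bind(d,a); free(a,d); drop(d)

1. tag(f,a)  →  {above(a), above(d), above(f), at(a), at(d), on(d), on(f), ready(d)}
2. bind(d,a)  →  {above(a), above(f), at(d), clear(d), on(d), on(f), ready(d)}
3. free(a,d)  →  {above(a), above(f), at(d), on(d), on(f), ready(a), ready(d)}
4. drop(d)  →  {above(a), above(d), above(f), on(d), on(f), ready(a), ready(d)}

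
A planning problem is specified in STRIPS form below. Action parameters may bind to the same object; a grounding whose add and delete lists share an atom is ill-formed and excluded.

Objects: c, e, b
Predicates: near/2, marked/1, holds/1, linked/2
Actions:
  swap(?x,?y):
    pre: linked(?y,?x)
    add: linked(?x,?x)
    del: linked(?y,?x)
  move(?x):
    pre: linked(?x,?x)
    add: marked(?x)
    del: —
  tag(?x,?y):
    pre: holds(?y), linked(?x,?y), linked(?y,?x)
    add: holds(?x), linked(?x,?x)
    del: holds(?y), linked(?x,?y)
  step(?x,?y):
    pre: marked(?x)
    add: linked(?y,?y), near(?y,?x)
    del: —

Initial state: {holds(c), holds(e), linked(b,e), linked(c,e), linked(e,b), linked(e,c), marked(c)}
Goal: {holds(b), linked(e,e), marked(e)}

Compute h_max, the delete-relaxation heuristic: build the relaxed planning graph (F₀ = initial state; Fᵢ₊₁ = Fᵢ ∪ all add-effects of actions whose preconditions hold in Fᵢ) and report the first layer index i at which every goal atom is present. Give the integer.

2

F0 = init (7 atoms)
F1 = F0 ∪ {holds(b), linked(b,b), linked(c,c), linked(e,e), near(b,c), near(c,c), near(e,c)}  (14 atoms)
F2 = F1 ∪ {marked(b), marked(e)}  (16 atoms)
goal ⊆ F2  ⇒  h_max = 2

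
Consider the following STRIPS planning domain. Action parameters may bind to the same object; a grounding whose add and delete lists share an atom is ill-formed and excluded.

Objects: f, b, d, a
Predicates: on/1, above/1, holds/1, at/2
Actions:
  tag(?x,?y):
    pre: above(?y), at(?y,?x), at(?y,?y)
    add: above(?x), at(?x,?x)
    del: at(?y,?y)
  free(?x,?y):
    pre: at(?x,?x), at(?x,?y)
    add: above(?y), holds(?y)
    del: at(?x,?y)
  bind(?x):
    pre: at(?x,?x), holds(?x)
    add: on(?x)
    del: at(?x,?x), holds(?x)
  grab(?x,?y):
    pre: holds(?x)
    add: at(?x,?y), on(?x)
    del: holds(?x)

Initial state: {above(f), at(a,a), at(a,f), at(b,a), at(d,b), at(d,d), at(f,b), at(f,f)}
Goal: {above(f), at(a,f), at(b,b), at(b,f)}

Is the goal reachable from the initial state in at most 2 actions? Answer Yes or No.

No

1. tag(b,f)  →  {above(b), above(f), at(a,a), at(a,f), at(b,a), at(b,b), at(d,b), at(d,d), at(f,b)}
2. free(d,b)  →  {above(b), above(f), at(a,a), at(a,f), at(b,a), at(b,b), at(d,d), at(f,b), holds(b)}
3. grab(b,f)  →  {above(b), above(f), at(a,a), at(a,f), at(b,a), at(b,b), at(b,f), at(d,d), at(f,b), on(b)}
optimal plan length = 3; 3 > 2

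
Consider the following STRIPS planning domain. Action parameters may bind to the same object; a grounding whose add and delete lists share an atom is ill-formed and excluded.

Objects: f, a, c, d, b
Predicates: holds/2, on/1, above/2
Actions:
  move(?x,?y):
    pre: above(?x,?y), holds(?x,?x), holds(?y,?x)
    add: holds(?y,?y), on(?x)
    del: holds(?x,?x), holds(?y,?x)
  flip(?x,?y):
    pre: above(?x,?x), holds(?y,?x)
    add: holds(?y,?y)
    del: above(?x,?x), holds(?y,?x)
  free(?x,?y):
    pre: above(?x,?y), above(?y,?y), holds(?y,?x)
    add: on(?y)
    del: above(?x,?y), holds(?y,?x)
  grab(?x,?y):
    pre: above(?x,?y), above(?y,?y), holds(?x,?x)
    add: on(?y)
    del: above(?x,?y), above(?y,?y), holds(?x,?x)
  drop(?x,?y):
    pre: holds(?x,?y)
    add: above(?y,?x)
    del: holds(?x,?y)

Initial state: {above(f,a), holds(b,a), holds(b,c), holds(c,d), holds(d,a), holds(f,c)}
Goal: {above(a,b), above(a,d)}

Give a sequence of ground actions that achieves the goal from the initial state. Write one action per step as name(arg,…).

1. drop(d,a)  →  {above(a,d), above(f,a), holds(b,a), holds(b,c), holds(c,d), holds(f,c)}
2. drop(b,a)  →  {above(a,b), above(a,d), above(f,a), holds(b,c), holds(c,d), holds(f,c)}

drop(d,a); drop(b,a)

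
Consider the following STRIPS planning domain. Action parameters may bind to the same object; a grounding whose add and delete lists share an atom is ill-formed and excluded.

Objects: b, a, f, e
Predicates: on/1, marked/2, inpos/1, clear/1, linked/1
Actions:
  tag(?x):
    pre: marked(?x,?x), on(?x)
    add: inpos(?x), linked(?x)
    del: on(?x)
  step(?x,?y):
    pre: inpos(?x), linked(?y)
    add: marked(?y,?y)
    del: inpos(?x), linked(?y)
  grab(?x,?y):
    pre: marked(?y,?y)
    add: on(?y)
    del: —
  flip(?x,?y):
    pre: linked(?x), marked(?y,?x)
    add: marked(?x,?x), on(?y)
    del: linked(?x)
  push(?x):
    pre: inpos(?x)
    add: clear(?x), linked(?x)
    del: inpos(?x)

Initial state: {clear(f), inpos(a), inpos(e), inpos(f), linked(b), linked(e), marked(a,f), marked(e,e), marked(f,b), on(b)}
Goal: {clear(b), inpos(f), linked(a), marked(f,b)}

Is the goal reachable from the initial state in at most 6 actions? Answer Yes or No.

1. step(e,b)  →  {clear(f), inpos(a), inpos(f), linked(e), marked(a,f), marked(b,b), marked(e,e), marked(f,b), on(b)}
2. tag(b)  →  {clear(f), inpos(a), inpos(b), inpos(f), linked(b), linked(e), marked(a,f), marked(b,b), marked(e,e), marked(f,b)}
3. push(b)  →  {clear(b), clear(f), inpos(a), inpos(f), linked(b), linked(e), marked(a,f), marked(b,b), marked(e,e), marked(f,b)}
4. push(a)  →  {clear(a), clear(b), clear(f), inpos(f), linked(a), linked(b), linked(e), marked(a,f), marked(b,b), marked(e,e), marked(f,b)}
optimal plan length = 4; 4 ≤ 6

Yes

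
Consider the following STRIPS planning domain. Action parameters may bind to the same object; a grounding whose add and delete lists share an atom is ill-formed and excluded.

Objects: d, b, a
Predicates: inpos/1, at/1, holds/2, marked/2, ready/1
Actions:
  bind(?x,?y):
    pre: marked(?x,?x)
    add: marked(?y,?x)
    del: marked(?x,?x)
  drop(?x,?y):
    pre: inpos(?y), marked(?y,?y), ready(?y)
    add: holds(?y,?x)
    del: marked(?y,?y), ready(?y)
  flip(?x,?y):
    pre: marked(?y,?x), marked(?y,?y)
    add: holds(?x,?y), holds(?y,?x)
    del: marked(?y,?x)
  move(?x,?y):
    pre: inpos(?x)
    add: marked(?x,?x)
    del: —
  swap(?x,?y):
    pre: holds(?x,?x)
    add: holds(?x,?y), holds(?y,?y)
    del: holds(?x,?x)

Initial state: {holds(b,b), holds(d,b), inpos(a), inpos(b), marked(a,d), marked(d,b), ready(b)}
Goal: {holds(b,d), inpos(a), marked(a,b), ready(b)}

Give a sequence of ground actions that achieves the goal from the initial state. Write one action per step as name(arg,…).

move(b,d); bind(b,a); swap(b,d)

1. move(b,d)  →  {holds(b,b), holds(d,b), inpos(a), inpos(b), marked(a,d), marked(b,b), marked(d,b), ready(b)}
2. bind(b,a)  →  {holds(b,b), holds(d,b), inpos(a), inpos(b), marked(a,b), marked(a,d), marked(d,b), ready(b)}
3. swap(b,d)  →  {holds(b,d), holds(d,b), holds(d,d), inpos(a), inpos(b), marked(a,b), marked(a,d), marked(d,b), ready(b)}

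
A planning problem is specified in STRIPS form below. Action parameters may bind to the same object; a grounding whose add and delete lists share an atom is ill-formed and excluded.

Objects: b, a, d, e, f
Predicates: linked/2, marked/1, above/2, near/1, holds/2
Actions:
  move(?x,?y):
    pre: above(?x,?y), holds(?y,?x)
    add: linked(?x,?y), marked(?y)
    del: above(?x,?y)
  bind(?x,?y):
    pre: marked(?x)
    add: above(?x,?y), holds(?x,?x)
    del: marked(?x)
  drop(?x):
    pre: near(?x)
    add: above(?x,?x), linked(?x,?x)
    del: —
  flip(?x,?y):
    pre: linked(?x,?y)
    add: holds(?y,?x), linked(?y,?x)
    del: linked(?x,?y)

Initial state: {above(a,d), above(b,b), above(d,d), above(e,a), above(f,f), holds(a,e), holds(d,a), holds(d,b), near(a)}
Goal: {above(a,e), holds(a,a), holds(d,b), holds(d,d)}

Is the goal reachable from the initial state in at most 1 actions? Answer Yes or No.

1. move(a,d)  →  {above(b,b), above(d,d), above(e,a), above(f,f), holds(a,e), holds(d,a), holds(d,b), linked(a,d), marked(d), near(a)}
2. move(e,a)  →  {above(b,b), above(d,d), above(f,f), holds(a,e), holds(d,a), holds(d,b), linked(a,d), linked(e,a), marked(a), marked(d), near(a)}
3. bind(a,e)  →  {above(a,e), above(b,b), above(d,d), above(f,f), holds(a,a), holds(a,e), holds(d,a), holds(d,b), linked(a,d), linked(e,a), marked(d), near(a)}
4. bind(d,b)  →  {above(a,e), above(b,b), above(d,b), above(d,d), above(f,f), holds(a,a), holds(a,e), holds(d,a), holds(d,b), holds(d,d), linked(a,d), linked(e,a), near(a)}
optimal plan length = 4; 4 > 1

No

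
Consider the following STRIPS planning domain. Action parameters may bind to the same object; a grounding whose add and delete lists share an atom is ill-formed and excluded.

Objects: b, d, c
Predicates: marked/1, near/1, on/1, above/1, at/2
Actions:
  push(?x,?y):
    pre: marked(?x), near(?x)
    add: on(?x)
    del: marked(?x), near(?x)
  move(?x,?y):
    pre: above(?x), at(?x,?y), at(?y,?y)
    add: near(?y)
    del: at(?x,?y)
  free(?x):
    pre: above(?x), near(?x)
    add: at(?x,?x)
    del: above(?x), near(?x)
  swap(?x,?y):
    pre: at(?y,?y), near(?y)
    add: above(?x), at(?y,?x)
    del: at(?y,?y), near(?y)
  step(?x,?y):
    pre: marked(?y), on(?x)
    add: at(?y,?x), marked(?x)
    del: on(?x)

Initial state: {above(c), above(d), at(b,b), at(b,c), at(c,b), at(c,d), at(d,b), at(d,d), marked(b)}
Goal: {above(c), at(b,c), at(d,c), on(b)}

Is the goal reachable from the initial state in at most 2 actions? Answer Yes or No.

1. move(d,b)  →  {above(c), above(d), at(b,b), at(b,c), at(c,b), at(c,d), at(d,d), marked(b), near(b)}
2. push(b,b)  →  {above(c), above(d), at(b,b), at(b,c), at(c,b), at(c,d), at(d,d), on(b)}
3. move(c,d)  →  {above(c), above(d), at(b,b), at(b,c), at(c,b), at(d,d), near(d), on(b)}
4. swap(c,d)  →  {above(c), above(d), at(b,b), at(b,c), at(c,b), at(d,c), on(b)}
optimal plan length = 4; 4 > 2

No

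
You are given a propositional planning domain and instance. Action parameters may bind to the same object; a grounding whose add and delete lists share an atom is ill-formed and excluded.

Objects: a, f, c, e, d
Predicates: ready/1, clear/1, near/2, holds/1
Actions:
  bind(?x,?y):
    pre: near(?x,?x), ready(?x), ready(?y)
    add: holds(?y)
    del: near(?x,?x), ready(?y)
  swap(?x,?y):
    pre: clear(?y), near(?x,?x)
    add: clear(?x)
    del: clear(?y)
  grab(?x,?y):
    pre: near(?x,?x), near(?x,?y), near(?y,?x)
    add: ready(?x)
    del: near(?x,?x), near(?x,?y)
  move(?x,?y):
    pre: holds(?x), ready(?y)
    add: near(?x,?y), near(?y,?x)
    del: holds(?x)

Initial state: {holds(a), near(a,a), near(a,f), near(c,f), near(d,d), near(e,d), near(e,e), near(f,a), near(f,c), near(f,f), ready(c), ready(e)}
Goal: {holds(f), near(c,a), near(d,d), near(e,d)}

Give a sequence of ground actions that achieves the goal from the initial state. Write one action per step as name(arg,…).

1. grab(f,a)  →  {holds(a), near(a,a), near(a,f), near(c,f), near(d,d), near(e,d), near(e,e), near(f,c), ready(c), ready(e), ready(f)}
2. bind(e,f)  →  {holds(a), holds(f), near(a,a), near(a,f), near(c,f), near(d,d), near(e,d), near(f,c), ready(c), ready(e)}
3. move(a,c)  →  {holds(f), near(a,a), near(a,c), near(a,f), near(c,a), near(c,f), near(d,d), near(e,d), near(f,c), ready(c), ready(e)}

grab(f,a); bind(e,f); move(a,c)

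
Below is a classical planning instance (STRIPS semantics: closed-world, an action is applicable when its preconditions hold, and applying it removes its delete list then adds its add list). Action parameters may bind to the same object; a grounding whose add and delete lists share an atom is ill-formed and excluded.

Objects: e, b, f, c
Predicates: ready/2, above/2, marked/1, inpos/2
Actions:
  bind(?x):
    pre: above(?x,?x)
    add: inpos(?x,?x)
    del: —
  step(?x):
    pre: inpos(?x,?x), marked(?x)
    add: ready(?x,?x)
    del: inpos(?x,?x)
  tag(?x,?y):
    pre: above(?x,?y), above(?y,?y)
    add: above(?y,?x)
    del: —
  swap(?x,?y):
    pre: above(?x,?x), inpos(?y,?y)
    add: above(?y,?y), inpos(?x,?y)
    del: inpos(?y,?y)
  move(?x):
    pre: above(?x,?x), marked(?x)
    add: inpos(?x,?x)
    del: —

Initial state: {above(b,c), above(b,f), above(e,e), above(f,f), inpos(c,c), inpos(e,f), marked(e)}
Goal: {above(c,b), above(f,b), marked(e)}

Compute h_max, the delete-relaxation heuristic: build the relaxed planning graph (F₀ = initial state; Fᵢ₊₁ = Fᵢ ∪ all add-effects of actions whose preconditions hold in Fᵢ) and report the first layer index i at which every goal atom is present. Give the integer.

F0 = init (7 atoms)
F1 = F0 ∪ {above(c,c), above(f,b), inpos(e,c), inpos(e,e), inpos(f,c), inpos(f,f)}  (13 atoms)
F2 = F1 ∪ {above(c,b), inpos(c,e), inpos(c,f), inpos(f,e), ready(e,e)}  (18 atoms)
goal ⊆ F2  ⇒  h_max = 2

2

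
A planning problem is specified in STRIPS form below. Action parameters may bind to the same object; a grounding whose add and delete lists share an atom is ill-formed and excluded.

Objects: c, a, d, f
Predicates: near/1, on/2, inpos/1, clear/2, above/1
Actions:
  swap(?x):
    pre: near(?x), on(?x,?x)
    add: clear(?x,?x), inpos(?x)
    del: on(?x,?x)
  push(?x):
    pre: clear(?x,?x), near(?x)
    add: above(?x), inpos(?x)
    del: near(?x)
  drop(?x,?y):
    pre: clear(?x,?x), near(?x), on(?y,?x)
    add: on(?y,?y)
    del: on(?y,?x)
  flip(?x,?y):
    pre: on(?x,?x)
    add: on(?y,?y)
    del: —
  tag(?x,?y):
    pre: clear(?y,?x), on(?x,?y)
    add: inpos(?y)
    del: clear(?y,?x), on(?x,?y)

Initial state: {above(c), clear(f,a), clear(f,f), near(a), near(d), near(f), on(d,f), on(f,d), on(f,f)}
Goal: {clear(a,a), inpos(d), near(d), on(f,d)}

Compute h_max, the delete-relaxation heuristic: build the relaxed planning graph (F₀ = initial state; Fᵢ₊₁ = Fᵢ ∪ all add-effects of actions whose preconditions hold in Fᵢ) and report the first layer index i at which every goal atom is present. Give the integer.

2

F0 = init (9 atoms)
F1 = F0 ∪ {above(f), inpos(f), on(a,a), on(c,c), on(d,d)}  (14 atoms)
F2 = F1 ∪ {clear(a,a), clear(d,d), inpos(a), inpos(d)}  (18 atoms)
goal ⊆ F2  ⇒  h_max = 2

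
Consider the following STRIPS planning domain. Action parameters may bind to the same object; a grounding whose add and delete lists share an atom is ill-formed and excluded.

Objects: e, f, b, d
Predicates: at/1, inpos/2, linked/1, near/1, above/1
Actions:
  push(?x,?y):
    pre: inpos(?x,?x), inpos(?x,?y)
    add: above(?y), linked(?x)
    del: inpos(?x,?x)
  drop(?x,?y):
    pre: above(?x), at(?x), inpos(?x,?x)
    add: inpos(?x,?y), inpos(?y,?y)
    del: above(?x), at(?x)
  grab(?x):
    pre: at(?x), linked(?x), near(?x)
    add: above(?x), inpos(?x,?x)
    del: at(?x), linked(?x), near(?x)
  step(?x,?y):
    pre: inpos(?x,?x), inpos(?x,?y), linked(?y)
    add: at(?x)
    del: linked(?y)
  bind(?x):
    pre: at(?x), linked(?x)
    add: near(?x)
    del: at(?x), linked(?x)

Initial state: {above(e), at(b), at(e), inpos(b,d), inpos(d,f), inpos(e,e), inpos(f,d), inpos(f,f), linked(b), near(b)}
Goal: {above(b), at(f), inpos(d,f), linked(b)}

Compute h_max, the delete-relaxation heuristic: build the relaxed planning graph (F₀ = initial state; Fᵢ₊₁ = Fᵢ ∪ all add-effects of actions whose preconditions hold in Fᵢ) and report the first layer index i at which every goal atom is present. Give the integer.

2

F0 = init (10 atoms)
F1 = F0 ∪ {above(b), above(d), above(f), inpos(b,b), inpos(d,d), inpos(e,b), inpos(e,d), inpos(e,f), linked(e), linked(f)}  (20 atoms)
F2 = F1 ∪ {at(d), at(f), inpos(b,e), inpos(b,f), linked(d), near(e)}  (26 atoms)
goal ⊆ F2  ⇒  h_max = 2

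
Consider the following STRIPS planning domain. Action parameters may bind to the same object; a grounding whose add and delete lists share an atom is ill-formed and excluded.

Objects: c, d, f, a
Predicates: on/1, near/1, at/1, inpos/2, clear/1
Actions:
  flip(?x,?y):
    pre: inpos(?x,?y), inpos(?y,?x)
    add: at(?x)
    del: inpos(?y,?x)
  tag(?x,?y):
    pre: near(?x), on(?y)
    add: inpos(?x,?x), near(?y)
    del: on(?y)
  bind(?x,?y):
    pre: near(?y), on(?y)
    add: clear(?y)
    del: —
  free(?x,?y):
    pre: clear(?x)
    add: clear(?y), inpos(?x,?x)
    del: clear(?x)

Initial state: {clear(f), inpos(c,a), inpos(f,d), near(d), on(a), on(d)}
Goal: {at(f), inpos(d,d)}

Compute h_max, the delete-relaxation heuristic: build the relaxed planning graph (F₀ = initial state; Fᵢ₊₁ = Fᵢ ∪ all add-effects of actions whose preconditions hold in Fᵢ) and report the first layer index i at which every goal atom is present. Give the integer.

2

F0 = init (6 atoms)
F1 = F0 ∪ {clear(a), clear(c), clear(d), inpos(d,d), inpos(f,f), near(a)}  (12 atoms)
F2 = F1 ∪ {at(d), at(f), inpos(a,a), inpos(c,c)}  (16 atoms)
goal ⊆ F2  ⇒  h_max = 2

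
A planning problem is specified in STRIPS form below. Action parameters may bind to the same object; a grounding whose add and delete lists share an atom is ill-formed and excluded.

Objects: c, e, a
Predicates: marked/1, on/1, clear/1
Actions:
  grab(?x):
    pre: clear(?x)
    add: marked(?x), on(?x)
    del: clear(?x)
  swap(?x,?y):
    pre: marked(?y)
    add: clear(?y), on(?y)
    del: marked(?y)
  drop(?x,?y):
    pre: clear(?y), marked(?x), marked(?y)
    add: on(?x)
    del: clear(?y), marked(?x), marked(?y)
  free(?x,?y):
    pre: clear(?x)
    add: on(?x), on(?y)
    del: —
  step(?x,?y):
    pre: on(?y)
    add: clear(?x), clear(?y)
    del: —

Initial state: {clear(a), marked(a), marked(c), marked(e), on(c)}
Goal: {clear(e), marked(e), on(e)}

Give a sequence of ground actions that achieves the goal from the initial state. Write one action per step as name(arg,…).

1. free(a,e)  →  {clear(a), marked(a), marked(c), marked(e), on(a), on(c), on(e)}
2. step(c,e)  →  {clear(a), clear(c), clear(e), marked(a), marked(c), marked(e), on(a), on(c), on(e)}

free(a,e); step(c,e)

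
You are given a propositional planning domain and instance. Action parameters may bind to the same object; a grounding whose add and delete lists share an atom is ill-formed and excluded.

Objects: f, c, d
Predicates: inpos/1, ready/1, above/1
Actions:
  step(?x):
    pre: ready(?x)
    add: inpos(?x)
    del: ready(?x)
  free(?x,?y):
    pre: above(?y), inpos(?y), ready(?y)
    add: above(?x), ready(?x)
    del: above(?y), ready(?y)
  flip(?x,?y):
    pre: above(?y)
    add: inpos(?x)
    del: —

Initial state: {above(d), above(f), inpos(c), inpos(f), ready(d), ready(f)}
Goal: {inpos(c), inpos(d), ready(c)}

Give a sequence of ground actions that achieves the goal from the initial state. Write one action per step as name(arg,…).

step(d); free(c,f)

1. step(d)  →  {above(d), above(f), inpos(c), inpos(d), inpos(f), ready(f)}
2. free(c,f)  →  {above(c), above(d), inpos(c), inpos(d), inpos(f), ready(c)}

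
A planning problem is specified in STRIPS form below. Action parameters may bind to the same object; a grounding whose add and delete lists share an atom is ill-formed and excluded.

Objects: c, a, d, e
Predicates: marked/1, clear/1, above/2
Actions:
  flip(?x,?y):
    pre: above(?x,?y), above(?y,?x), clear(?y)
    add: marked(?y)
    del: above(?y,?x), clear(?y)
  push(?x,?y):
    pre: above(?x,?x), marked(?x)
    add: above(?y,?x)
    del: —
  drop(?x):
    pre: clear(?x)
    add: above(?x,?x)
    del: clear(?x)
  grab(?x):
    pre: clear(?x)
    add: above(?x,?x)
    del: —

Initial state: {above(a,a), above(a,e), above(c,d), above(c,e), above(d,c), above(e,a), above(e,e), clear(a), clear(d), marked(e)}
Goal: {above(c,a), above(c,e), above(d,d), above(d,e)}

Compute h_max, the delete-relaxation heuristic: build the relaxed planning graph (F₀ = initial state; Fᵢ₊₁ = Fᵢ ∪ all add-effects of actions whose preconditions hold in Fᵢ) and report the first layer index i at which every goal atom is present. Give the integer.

2

F0 = init (10 atoms)
F1 = F0 ∪ {above(d,d), above(d,e), marked(a), marked(d)}  (14 atoms)
F2 = F1 ∪ {above(a,d), above(c,a), above(d,a), above(e,d)}  (18 atoms)
goal ⊆ F2  ⇒  h_max = 2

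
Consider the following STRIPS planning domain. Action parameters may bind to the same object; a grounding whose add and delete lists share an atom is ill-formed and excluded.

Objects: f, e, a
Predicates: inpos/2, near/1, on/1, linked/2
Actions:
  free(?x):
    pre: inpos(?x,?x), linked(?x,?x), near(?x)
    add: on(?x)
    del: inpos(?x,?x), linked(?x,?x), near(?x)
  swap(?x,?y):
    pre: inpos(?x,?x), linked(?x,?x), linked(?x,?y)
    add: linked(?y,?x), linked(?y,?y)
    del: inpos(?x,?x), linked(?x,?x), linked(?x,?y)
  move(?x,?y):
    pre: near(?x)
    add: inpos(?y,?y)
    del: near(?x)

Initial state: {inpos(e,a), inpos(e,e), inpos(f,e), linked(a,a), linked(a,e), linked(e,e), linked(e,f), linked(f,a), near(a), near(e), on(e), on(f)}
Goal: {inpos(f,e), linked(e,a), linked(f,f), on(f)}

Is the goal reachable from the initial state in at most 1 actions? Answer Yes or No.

1. swap(e,f)  →  {inpos(e,a), inpos(f,e), linked(a,a), linked(a,e), linked(f,a), linked(f,e), linked(f,f), near(a), near(e), on(e), on(f)}
2. move(e,a)  →  {inpos(a,a), inpos(e,a), inpos(f,e), linked(a,a), linked(a,e), linked(f,a), linked(f,e), linked(f,f), near(a), on(e), on(f)}
3. swap(a,e)  →  {inpos(e,a), inpos(f,e), linked(e,a), linked(e,e), linked(f,a), linked(f,e), linked(f,f), near(a), on(e), on(f)}
optimal plan length = 3; 3 > 1

No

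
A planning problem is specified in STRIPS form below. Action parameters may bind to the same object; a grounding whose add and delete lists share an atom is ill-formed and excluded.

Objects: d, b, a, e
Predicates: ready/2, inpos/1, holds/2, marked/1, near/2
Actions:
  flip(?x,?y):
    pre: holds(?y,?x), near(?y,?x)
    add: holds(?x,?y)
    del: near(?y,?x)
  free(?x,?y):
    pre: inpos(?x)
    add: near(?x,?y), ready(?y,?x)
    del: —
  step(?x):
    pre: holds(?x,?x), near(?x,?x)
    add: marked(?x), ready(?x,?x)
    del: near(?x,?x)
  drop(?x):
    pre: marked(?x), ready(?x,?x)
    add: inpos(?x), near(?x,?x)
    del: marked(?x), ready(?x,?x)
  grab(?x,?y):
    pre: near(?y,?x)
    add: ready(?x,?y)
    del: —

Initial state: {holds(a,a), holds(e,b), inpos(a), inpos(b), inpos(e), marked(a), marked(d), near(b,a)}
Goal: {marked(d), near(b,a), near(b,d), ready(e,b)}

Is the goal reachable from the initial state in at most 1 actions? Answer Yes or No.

1. free(b,d)  →  {holds(a,a), holds(e,b), inpos(a), inpos(b), inpos(e), marked(a), marked(d), near(b,a), near(b,d), ready(d,b)}
2. free(b,e)  →  {holds(a,a), holds(e,b), inpos(a), inpos(b), inpos(e), marked(a), marked(d), near(b,a), near(b,d), near(b,e), ready(d,b), ready(e,b)}
optimal plan length = 2; 2 > 1

No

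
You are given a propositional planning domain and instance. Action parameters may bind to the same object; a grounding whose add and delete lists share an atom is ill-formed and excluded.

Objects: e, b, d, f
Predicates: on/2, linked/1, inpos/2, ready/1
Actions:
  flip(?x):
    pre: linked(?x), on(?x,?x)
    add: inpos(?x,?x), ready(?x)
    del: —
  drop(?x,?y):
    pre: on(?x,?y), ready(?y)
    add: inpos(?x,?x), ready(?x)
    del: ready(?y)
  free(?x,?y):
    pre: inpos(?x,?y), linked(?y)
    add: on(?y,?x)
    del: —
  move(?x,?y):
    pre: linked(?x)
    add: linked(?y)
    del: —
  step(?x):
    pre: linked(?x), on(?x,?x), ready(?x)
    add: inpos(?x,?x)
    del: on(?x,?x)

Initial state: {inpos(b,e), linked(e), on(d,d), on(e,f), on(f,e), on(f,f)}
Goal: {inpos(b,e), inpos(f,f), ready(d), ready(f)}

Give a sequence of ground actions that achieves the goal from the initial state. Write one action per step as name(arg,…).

move(e,d); flip(d); move(e,f); flip(f)

1. move(e,d)  →  {inpos(b,e), linked(d), linked(e), on(d,d), on(e,f), on(f,e), on(f,f)}
2. flip(d)  →  {inpos(b,e), inpos(d,d), linked(d), linked(e), on(d,d), on(e,f), on(f,e), on(f,f), ready(d)}
3. move(e,f)  →  {inpos(b,e), inpos(d,d), linked(d), linked(e), linked(f), on(d,d), on(e,f), on(f,e), on(f,f), ready(d)}
4. flip(f)  →  {inpos(b,e), inpos(d,d), inpos(f,f), linked(d), linked(e), linked(f), on(d,d), on(e,f), on(f,e), on(f,f), ready(d), ready(f)}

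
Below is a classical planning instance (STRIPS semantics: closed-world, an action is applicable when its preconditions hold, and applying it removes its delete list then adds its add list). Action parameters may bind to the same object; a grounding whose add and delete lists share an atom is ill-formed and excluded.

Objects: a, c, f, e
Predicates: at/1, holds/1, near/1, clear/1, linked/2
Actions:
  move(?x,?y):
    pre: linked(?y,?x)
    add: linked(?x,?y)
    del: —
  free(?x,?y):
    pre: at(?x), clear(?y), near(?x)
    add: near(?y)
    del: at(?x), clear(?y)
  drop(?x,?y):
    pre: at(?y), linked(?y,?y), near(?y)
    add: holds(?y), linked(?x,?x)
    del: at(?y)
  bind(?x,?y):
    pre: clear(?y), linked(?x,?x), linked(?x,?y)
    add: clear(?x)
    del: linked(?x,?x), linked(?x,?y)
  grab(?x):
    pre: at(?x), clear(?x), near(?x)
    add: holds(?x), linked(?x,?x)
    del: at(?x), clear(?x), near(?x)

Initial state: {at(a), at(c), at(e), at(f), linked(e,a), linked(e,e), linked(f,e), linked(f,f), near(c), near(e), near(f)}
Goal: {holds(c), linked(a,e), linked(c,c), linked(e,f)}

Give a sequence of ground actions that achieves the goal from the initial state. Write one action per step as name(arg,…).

1. move(a,e)  →  {at(a), at(c), at(e), at(f), linked(a,e), linked(e,a), linked(e,e), linked(f,e), linked(f,f), near(c), near(e), near(f)}
2. move(e,f)  →  {at(a), at(c), at(e), at(f), linked(a,e), linked(e,a), linked(e,e), linked(e,f), linked(f,e), linked(f,f), near(c), near(e), near(f)}
3. drop(c,f)  →  {at(a), at(c), at(e), holds(f), linked(a,e), linked(c,c), linked(e,a), linked(e,e), linked(e,f), linked(f,e), linked(f,f), near(c), near(e), near(f)}
4. drop(a,c)  →  {at(a), at(e), holds(c), holds(f), linked(a,a), linked(a,e), linked(c,c), linked(e,a), linked(e,e), linked(e,f), linked(f,e), linked(f,f), near(c), near(e), near(f)}

move(a,e); move(e,f); drop(c,f); drop(a,c)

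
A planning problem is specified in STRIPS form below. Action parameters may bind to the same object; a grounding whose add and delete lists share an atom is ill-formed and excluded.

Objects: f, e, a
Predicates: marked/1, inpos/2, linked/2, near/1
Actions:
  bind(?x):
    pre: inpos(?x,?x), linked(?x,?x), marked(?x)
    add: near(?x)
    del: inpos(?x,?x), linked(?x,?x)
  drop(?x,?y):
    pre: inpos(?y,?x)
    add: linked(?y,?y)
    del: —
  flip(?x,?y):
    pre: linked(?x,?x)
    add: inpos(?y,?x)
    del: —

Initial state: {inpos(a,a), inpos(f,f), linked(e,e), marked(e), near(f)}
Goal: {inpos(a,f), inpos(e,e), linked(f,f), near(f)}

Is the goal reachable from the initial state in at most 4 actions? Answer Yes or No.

1. drop(f,f)  →  {inpos(a,a), inpos(f,f), linked(e,e), linked(f,f), marked(e), near(f)}
2. flip(f,a)  →  {inpos(a,a), inpos(a,f), inpos(f,f), linked(e,e), linked(f,f), marked(e), near(f)}
3. flip(e,e)  →  {inpos(a,a), inpos(a,f), inpos(e,e), inpos(f,f), linked(e,e), linked(f,f), marked(e), near(f)}
optimal plan length = 3; 3 ≤ 4

Yes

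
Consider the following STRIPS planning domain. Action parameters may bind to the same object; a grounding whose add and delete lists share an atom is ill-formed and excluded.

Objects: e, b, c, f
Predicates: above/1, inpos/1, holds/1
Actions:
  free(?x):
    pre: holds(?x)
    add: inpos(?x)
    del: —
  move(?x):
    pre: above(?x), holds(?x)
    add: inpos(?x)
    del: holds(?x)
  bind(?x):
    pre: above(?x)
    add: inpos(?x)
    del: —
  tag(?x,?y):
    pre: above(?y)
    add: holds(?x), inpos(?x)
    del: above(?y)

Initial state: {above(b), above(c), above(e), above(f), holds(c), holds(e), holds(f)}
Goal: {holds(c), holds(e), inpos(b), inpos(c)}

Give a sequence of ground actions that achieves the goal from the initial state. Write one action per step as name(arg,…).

free(c); bind(b)

1. free(c)  →  {above(b), above(c), above(e), above(f), holds(c), holds(e), holds(f), inpos(c)}
2. bind(b)  →  {above(b), above(c), above(e), above(f), holds(c), holds(e), holds(f), inpos(b), inpos(c)}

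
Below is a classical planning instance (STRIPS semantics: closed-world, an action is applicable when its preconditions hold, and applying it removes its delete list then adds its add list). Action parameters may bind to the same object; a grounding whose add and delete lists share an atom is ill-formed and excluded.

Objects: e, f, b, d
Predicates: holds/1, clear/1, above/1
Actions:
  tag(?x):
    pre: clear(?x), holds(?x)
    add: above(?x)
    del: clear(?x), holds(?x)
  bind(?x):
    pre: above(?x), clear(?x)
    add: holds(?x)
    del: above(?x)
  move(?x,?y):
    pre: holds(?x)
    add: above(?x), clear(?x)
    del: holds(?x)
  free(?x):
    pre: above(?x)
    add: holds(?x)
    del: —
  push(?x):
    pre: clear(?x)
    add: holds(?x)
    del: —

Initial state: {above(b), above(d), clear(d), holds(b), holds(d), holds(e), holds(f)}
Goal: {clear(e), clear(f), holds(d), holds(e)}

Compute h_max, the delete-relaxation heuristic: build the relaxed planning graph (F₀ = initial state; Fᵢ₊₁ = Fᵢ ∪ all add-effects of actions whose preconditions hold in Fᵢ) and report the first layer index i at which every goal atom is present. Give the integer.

1

F0 = init (7 atoms)
F1 = F0 ∪ {above(e), above(f), clear(b), clear(e), clear(f)}  (12 atoms)
goal ⊆ F1  ⇒  h_max = 1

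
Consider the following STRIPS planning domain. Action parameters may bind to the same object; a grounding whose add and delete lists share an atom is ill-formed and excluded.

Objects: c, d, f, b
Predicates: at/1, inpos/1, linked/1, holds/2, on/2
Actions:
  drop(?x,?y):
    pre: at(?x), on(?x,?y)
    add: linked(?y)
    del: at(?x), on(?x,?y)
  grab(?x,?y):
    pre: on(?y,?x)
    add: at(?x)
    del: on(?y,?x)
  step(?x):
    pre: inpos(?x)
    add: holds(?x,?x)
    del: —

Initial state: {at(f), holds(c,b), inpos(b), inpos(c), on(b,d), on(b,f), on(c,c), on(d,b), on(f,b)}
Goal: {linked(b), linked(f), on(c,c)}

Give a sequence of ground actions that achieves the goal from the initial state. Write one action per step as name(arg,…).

drop(f,b); grab(b,d); drop(b,f)

1. drop(f,b)  →  {holds(c,b), inpos(b), inpos(c), linked(b), on(b,d), on(b,f), on(c,c), on(d,b)}
2. grab(b,d)  →  {at(b), holds(c,b), inpos(b), inpos(c), linked(b), on(b,d), on(b,f), on(c,c)}
3. drop(b,f)  →  {holds(c,b), inpos(b), inpos(c), linked(b), linked(f), on(b,d), on(c,c)}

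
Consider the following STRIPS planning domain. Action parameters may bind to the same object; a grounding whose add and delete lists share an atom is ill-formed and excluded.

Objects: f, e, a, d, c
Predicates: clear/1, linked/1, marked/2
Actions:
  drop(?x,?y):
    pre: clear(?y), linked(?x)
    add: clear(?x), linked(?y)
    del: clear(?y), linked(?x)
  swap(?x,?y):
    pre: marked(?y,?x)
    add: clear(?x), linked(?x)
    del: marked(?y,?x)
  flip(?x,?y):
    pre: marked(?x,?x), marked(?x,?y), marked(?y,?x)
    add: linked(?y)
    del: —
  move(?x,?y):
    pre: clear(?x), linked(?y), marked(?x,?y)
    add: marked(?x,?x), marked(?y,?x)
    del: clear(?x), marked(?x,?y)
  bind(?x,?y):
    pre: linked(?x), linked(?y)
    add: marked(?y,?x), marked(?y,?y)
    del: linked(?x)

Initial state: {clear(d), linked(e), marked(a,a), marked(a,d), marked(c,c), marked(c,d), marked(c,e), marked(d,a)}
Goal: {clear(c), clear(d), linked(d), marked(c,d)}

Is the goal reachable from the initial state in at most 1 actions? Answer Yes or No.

1. swap(d,a)  →  {clear(d), linked(d), linked(e), marked(a,a), marked(c,c), marked(c,d), marked(c,e), marked(d,a)}
2. swap(c,c)  →  {clear(c), clear(d), linked(c), linked(d), linked(e), marked(a,a), marked(c,d), marked(c,e), marked(d,a)}
optimal plan length = 2; 2 > 1

No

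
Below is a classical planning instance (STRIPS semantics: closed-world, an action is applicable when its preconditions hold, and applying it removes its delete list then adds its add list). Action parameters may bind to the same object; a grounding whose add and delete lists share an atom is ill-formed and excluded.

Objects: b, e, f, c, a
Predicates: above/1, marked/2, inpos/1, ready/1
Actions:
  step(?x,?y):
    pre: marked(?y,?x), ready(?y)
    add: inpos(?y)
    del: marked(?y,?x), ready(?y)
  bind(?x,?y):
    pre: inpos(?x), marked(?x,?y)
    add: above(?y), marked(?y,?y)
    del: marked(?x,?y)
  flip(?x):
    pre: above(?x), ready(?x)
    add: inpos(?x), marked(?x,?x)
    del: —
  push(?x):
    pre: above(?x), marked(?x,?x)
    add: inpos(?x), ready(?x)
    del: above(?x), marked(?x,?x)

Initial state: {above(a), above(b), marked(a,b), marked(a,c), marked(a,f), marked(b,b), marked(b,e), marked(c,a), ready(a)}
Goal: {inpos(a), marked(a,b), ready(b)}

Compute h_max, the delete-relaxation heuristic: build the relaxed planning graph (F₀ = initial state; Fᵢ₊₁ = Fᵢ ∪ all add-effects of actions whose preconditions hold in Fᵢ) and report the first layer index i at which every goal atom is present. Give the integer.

F0 = init (9 atoms)
F1 = F0 ∪ {inpos(a), inpos(b), marked(a,a), ready(b)}  (13 atoms)
goal ⊆ F1  ⇒  h_max = 1

1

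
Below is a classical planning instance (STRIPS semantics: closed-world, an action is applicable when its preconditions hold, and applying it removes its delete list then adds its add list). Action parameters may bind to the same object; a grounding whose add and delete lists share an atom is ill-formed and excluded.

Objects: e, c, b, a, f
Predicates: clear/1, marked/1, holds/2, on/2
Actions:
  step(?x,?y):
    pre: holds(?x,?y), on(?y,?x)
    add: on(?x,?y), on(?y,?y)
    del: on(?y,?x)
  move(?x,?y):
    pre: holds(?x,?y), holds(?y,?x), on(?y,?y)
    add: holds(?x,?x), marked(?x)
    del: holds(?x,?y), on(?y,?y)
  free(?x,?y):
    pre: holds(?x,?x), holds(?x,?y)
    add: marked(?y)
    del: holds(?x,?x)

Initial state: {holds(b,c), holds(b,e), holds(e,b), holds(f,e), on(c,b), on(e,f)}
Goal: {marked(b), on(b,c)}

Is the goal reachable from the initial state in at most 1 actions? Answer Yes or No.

No

1. step(b,c)  →  {holds(b,c), holds(b,e), holds(e,b), holds(f,e), on(b,c), on(c,c), on(e,f)}
2. step(f,e)  →  {holds(b,c), holds(b,e), holds(e,b), holds(f,e), on(b,c), on(c,c), on(e,e), on(f,e)}
3. move(b,e)  →  {holds(b,b), holds(b,c), holds(e,b), holds(f,e), marked(b), on(b,c), on(c,c), on(f,e)}
optimal plan length = 3; 3 > 1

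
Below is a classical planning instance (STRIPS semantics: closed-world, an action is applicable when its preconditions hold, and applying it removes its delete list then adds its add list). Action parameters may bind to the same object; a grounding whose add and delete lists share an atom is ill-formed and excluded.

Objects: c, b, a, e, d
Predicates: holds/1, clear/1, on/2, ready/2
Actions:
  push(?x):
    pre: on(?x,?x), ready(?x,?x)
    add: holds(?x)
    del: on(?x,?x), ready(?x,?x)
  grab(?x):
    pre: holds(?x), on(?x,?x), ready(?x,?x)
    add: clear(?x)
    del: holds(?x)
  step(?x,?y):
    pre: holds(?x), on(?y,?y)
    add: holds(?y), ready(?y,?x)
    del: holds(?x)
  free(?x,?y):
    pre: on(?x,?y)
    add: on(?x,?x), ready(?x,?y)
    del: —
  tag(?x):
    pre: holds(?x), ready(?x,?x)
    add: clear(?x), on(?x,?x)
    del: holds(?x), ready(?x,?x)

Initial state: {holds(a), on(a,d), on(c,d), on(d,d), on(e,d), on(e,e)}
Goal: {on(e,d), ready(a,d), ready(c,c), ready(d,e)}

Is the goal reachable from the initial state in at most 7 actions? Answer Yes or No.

Yes

1. step(a,e)  →  {holds(e), on(a,d), on(c,d), on(d,d), on(e,d), on(e,e), ready(e,a)}
2. step(e,d)  →  {holds(d), on(a,d), on(c,d), on(d,d), on(e,d), on(e,e), ready(d,e), ready(e,a)}
3. free(c,d)  →  {holds(d), on(a,d), on(c,c), on(c,d), on(d,d), on(e,d), on(e,e), ready(c,d), ready(d,e), ready(e,a)}
4. free(c,c)  →  {holds(d), on(a,d), on(c,c), on(c,d), on(d,d), on(e,d), on(e,e), ready(c,c), ready(c,d), ready(d,e), ready(e,a)}
5. free(a,d)  →  {holds(d), on(a,a), on(a,d), on(c,c), on(c,d), on(d,d), on(e,d), on(e,e), ready(a,d), ready(c,c), ready(c,d), ready(d,e), ready(e,a)}
optimal plan length = 5; 5 ≤ 7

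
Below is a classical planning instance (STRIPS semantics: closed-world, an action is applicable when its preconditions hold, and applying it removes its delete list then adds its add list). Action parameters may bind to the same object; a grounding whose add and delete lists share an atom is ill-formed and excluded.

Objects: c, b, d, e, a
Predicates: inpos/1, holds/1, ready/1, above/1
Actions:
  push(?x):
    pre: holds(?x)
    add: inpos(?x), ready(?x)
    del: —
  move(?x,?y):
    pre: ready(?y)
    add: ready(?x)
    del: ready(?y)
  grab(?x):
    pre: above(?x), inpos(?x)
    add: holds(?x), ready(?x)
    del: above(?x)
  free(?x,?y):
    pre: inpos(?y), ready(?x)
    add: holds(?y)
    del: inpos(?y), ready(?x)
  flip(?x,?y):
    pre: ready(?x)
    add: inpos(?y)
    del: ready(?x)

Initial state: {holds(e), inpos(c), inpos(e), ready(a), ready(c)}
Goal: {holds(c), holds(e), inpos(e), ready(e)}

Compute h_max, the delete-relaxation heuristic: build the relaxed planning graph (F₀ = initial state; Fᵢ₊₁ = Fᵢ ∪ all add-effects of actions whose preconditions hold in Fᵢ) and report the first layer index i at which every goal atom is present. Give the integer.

1

F0 = init (5 atoms)
F1 = F0 ∪ {holds(c), inpos(a), inpos(b), inpos(d), ready(b), ready(d), ready(e)}  (12 atoms)
goal ⊆ F1  ⇒  h_max = 1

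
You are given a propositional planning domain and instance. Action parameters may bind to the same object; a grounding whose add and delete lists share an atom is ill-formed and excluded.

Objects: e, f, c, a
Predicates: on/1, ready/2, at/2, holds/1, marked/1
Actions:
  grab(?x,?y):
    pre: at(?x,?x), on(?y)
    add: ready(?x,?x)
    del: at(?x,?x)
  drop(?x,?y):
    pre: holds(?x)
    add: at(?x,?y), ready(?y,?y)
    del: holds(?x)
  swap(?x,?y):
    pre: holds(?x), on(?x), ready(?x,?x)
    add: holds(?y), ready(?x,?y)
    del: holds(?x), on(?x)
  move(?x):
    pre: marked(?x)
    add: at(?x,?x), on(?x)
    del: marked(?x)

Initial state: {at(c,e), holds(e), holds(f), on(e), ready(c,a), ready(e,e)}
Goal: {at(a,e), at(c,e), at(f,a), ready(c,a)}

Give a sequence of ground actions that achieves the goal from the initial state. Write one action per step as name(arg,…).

drop(f,a); swap(e,a); drop(a,e)

1. drop(f,a)  →  {at(c,e), at(f,a), holds(e), on(e), ready(a,a), ready(c,a), ready(e,e)}
2. swap(e,a)  →  {at(c,e), at(f,a), holds(a), ready(a,a), ready(c,a), ready(e,a), ready(e,e)}
3. drop(a,e)  →  {at(a,e), at(c,e), at(f,a), ready(a,a), ready(c,a), ready(e,a), ready(e,e)}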